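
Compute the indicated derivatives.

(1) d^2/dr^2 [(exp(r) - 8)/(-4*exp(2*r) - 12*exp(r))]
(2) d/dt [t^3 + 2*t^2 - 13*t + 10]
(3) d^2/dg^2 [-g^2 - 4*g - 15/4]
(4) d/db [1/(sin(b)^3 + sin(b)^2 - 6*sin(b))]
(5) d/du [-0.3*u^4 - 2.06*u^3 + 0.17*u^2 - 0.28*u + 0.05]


(1) = (-exp(3*r) + 35*exp(2*r) + 72*exp(r) + 72)*exp(-r)/(4*(exp(3*r) + 9*exp(2*r) + 27*exp(r) + 27))
(2) = 3*t^2 + 4*t - 13
(3) = -2
(4) = (-3*sin(b)^2 - 2*sin(b) + 6)*cos(b)/((sin(b)^2 + sin(b) - 6)^2*sin(b)^2)
(5) = -1.2*u^3 - 6.18*u^2 + 0.34*u - 0.28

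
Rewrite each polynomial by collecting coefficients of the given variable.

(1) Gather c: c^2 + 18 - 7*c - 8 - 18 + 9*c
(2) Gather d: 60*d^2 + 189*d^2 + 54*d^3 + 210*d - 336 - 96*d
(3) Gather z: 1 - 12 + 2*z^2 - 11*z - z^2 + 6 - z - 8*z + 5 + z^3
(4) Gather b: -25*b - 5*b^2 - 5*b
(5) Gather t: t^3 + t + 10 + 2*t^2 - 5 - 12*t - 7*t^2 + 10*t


(1) = c^2 + 2*c - 8
(2) = 54*d^3 + 249*d^2 + 114*d - 336
(3) = z^3 + z^2 - 20*z
(4) = -5*b^2 - 30*b
(5) = t^3 - 5*t^2 - t + 5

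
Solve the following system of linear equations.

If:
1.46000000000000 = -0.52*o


Then:
o = -2.81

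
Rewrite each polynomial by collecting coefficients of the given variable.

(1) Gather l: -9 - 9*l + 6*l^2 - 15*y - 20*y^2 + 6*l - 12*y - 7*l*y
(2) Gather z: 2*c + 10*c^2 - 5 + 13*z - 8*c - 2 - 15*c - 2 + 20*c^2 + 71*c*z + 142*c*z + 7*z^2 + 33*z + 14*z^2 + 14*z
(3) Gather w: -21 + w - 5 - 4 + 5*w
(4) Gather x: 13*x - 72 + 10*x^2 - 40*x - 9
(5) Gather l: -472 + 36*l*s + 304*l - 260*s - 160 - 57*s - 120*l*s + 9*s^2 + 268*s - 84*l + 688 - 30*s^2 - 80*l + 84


(1) = 6*l^2 + l*(-7*y - 3) - 20*y^2 - 27*y - 9
(2) = 30*c^2 - 21*c + 21*z^2 + z*(213*c + 60) - 9
(3) = 6*w - 30
(4) = 10*x^2 - 27*x - 81
(5) = l*(140 - 84*s) - 21*s^2 - 49*s + 140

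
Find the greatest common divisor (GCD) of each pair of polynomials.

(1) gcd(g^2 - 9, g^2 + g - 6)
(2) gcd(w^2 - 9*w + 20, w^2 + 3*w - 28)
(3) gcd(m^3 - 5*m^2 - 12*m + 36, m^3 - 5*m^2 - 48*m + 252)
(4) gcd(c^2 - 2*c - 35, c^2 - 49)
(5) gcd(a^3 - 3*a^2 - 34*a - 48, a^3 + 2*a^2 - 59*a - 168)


(1) = g + 3
(2) = gcd((w - 5)*(w - 4), (w - 4)*(w + 7)) = w - 4
(3) = gcd((m - 6)*(m - 2)*(m + 3), (m - 6)^2*(m + 7)) = m - 6
(4) = gcd((c - 7)*(c + 5), (c - 7)*(c + 7)) = c - 7
(5) = gcd((a - 8)*(a + 2)*(a + 3), (a - 8)*(a + 3)*(a + 7)) = a^2 - 5*a - 24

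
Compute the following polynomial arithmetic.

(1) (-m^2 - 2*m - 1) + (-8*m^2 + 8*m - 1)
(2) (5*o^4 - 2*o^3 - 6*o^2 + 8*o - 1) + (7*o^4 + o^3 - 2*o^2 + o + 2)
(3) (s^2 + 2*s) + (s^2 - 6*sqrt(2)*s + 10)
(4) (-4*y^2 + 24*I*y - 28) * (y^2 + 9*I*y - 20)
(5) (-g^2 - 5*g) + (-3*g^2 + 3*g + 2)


(1) = -9*m^2 + 6*m - 2
(2) = 12*o^4 - o^3 - 8*o^2 + 9*o + 1
(3) = 2*s^2 - 6*sqrt(2)*s + 2*s + 10
(4) = -4*y^4 - 12*I*y^3 - 164*y^2 - 732*I*y + 560
(5) = -4*g^2 - 2*g + 2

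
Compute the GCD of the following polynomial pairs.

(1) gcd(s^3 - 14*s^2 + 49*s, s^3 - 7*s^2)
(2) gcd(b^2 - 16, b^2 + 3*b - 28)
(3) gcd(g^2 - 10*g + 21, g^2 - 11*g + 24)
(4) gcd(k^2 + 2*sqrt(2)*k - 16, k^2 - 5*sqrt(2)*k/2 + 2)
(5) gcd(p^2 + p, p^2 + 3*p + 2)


(1) = s^2 - 7*s
(2) = gcd((b - 4)*(b + 4), (b - 4)*(b + 7)) = b - 4
(3) = g - 3
(4) = gcd((k - 2*sqrt(2))*(k + 4*sqrt(2)), (k - 2*sqrt(2))*(k - sqrt(2)/2)) = k - 2*sqrt(2)
(5) = gcd(p*(p + 1), (p + 1)*(p + 2)) = p + 1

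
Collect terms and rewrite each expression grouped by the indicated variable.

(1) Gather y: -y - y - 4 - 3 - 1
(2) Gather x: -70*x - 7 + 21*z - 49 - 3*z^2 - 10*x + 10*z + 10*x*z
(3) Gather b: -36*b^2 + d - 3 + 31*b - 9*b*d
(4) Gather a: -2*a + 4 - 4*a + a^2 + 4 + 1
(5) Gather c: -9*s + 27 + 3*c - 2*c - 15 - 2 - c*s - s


(1) = -2*y - 8
(2) = x*(10*z - 80) - 3*z^2 + 31*z - 56
(3) = -36*b^2 + b*(31 - 9*d) + d - 3
(4) = a^2 - 6*a + 9
(5) = c*(1 - s) - 10*s + 10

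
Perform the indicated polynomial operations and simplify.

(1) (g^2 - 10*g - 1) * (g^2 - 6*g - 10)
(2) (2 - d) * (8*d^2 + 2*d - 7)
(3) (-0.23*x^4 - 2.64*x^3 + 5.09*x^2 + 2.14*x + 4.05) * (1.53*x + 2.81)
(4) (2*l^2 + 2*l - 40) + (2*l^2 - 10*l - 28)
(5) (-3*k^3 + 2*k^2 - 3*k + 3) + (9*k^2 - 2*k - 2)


(1) = g^4 - 16*g^3 + 49*g^2 + 106*g + 10
(2) = -8*d^3 + 14*d^2 + 11*d - 14
(3) = -0.3519*x^5 - 4.6855*x^4 + 0.3693*x^3 + 17.5771*x^2 + 12.2099*x + 11.3805
(4) = 4*l^2 - 8*l - 68
(5) = -3*k^3 + 11*k^2 - 5*k + 1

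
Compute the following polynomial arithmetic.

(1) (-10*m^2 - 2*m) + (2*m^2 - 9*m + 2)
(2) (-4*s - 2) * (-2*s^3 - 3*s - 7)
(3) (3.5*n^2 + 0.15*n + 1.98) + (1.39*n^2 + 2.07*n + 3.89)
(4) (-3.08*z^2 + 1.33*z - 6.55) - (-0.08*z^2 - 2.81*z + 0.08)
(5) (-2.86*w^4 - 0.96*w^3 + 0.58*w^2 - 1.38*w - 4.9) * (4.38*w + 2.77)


(1) = -8*m^2 - 11*m + 2
(2) = 8*s^4 + 4*s^3 + 12*s^2 + 34*s + 14
(3) = 4.89*n^2 + 2.22*n + 5.87
(4) = -3.0*z^2 + 4.14*z - 6.63
(5) = -12.5268*w^5 - 12.127*w^4 - 0.1188*w^3 - 4.4378*w^2 - 25.2846*w - 13.573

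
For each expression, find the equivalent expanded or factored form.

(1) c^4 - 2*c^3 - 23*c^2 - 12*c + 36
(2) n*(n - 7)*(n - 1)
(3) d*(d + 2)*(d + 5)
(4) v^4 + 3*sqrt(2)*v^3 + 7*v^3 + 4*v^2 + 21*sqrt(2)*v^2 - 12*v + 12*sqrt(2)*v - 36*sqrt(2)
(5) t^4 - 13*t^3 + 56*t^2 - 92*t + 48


(1) = (c - 6)*(c - 1)*(c + 2)*(c + 3)
(2) = n^3 - 8*n^2 + 7*n
(3) = d^3 + 7*d^2 + 10*d
(4) = (v - 1)*(v + 2)*(v + 6)*(v + 3*sqrt(2))
(5) = (t - 6)*(t - 4)*(t - 2)*(t - 1)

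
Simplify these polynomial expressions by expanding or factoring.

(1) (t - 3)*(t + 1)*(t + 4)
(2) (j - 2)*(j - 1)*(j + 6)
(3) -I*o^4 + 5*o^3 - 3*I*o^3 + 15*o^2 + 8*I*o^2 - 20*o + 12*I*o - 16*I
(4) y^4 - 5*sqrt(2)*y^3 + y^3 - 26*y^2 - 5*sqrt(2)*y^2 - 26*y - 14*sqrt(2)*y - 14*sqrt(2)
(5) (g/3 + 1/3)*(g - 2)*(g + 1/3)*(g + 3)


(1) = t^3 + 2*t^2 - 11*t - 12
(2) = j^3 + 3*j^2 - 16*j + 12
(3) = (o + 4)*(o + I)*(o + 4*I)*(-I*o + I)
(4) = (y + 1)*(y - 7*sqrt(2))*(y + sqrt(2))^2
(5) = g^4/3 + 7*g^3/9 - 13*g^2/9 - 23*g/9 - 2/3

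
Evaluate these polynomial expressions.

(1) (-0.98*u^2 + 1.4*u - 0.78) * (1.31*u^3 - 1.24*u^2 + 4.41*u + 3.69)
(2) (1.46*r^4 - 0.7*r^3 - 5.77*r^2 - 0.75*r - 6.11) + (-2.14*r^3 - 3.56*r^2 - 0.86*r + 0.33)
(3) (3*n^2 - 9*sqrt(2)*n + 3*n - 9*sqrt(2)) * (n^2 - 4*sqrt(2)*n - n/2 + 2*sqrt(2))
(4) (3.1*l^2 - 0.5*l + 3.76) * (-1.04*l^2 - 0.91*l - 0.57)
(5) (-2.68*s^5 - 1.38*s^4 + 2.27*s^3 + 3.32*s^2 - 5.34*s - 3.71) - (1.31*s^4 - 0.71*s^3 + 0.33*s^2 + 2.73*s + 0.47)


(1) = -1.2838*u^5 + 3.0492*u^4 - 7.0796*u^3 + 3.525*u^2 + 1.7262*u - 2.8782
(2) = 1.46*r^4 - 2.84*r^3 - 9.33*r^2 - 1.61*r - 5.78
(3) = 3*n^4 - 21*sqrt(2)*n^3 + 3*n^3/2 - 21*sqrt(2)*n^2/2 + 141*n^2/2 + 21*sqrt(2)*n/2 + 36*n - 36
(4) = -3.224*l^4 - 2.301*l^3 - 5.2224*l^2 - 3.1366*l - 2.1432
(5) = -2.68*s^5 - 2.69*s^4 + 2.98*s^3 + 2.99*s^2 - 8.07*s - 4.18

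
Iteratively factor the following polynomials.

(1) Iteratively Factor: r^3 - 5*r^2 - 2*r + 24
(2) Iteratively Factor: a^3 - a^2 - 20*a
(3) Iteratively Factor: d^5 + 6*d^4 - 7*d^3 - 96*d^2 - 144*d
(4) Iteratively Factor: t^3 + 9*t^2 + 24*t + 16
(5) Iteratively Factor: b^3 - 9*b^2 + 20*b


(1) = (r + 2)*(r^2 - 7*r + 12) = (r - 3)*(r + 2)*(r - 4)
(2) = (a + 4)*(a^2 - 5*a) = (a - 5)*(a + 4)*(a)
(3) = (d + 4)*(d^4 + 2*d^3 - 15*d^2 - 36*d) = d*(d + 4)*(d^3 + 2*d^2 - 15*d - 36) = d*(d - 4)*(d + 4)*(d^2 + 6*d + 9) = d*(d - 4)*(d + 3)*(d + 4)*(d + 3)
(4) = (t + 4)*(t^2 + 5*t + 4) = (t + 1)*(t + 4)*(t + 4)
(5) = (b)*(b^2 - 9*b + 20) = b*(b - 4)*(b - 5)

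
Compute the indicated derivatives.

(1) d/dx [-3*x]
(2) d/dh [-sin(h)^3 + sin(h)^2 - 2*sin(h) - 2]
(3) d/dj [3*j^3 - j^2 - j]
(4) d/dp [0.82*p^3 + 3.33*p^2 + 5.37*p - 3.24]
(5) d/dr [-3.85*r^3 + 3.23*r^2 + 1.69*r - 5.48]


(1) = -3
(2) = (-3*sin(h)^2 + 2*sin(h) - 2)*cos(h)
(3) = 9*j^2 - 2*j - 1
(4) = 2.46*p^2 + 6.66*p + 5.37
(5) = -11.55*r^2 + 6.46*r + 1.69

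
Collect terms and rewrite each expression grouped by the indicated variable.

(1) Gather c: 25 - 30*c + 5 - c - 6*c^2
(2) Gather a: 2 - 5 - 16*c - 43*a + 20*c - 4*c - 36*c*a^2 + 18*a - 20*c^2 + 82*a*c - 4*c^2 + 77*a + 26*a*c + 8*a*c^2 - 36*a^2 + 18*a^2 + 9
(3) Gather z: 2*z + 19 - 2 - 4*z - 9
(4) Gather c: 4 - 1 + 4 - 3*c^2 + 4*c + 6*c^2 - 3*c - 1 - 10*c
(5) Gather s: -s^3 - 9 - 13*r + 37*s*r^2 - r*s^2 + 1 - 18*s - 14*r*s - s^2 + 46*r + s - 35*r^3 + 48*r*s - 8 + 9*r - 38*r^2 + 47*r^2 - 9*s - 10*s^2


(1) = -6*c^2 - 31*c + 30
(2) = a^2*(-36*c - 18) + a*(8*c^2 + 108*c + 52) - 24*c^2 + 6
(3) = 8 - 2*z
(4) = 3*c^2 - 9*c + 6
(5) = -35*r^3 + 9*r^2 + 42*r - s^3 + s^2*(-r - 11) + s*(37*r^2 + 34*r - 26) - 16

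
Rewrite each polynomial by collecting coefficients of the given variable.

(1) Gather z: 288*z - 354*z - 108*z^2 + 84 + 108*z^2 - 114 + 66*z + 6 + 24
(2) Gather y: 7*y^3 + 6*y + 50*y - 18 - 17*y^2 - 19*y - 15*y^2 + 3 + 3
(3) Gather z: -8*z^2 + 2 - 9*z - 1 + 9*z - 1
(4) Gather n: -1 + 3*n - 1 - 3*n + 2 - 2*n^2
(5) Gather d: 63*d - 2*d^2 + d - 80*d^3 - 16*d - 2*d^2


(1) = 0
(2) = 7*y^3 - 32*y^2 + 37*y - 12
(3) = -8*z^2
(4) = -2*n^2
(5) = -80*d^3 - 4*d^2 + 48*d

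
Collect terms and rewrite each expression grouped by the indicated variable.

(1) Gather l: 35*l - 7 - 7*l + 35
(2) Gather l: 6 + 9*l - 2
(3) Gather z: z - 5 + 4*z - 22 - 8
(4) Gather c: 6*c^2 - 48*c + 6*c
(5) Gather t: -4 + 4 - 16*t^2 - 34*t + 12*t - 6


(1) = 28*l + 28
(2) = 9*l + 4
(3) = 5*z - 35
(4) = 6*c^2 - 42*c
(5) = -16*t^2 - 22*t - 6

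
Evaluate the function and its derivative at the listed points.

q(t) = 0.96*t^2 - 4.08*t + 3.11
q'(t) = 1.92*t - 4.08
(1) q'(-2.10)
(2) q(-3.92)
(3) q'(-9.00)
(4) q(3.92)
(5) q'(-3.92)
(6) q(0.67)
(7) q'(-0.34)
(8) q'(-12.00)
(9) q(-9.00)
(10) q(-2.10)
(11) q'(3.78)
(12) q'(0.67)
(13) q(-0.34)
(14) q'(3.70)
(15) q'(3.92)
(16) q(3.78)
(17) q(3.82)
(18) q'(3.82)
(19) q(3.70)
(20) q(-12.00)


(1) = -8.11
(2) = 33.86
(3) = -21.36
(4) = 1.87
(5) = -11.61
(6) = 0.81
(7) = -4.73
(8) = -27.12
(9) = 117.59
(10) = 15.91
(11) = 3.18
(12) = -2.79
(13) = 4.61
(14) = 3.02
(15) = 3.45
(16) = 1.40
(17) = 1.53
(18) = 3.25
(19) = 1.16
(20) = 190.31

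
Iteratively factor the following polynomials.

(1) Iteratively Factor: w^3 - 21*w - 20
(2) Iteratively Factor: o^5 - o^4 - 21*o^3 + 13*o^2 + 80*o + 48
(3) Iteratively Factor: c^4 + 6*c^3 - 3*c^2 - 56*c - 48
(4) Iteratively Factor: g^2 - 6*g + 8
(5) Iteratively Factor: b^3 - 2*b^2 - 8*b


(1) = (w + 4)*(w^2 - 4*w - 5) = (w + 1)*(w + 4)*(w - 5)
(2) = (o + 1)*(o^4 - 2*o^3 - 19*o^2 + 32*o + 48) = (o + 1)^2*(o^3 - 3*o^2 - 16*o + 48) = (o - 3)*(o + 1)^2*(o^2 - 16) = (o - 3)*(o + 1)^2*(o + 4)*(o - 4)
(3) = (c - 3)*(c^3 + 9*c^2 + 24*c + 16) = (c - 3)*(c + 1)*(c^2 + 8*c + 16) = (c - 3)*(c + 1)*(c + 4)*(c + 4)
(4) = (g - 2)*(g - 4)
(5) = (b - 4)*(b^2 + 2*b) = b*(b - 4)*(b + 2)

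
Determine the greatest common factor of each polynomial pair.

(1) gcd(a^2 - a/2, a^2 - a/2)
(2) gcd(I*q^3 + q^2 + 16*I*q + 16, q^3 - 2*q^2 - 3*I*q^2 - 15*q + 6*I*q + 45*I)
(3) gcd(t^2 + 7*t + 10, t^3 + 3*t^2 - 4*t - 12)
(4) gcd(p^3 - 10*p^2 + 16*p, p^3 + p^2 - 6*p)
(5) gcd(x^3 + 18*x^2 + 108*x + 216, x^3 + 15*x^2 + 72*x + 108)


(1) = a^2 - a/2
(2) = 1
(3) = gcd((t + 2)*(t + 5), (t - 2)*(t + 2)*(t + 3)) = t + 2
(4) = p^2 - 2*p
(5) = gcd((x + 6)^3, (x + 3)*(x + 6)^2) = x^2 + 12*x + 36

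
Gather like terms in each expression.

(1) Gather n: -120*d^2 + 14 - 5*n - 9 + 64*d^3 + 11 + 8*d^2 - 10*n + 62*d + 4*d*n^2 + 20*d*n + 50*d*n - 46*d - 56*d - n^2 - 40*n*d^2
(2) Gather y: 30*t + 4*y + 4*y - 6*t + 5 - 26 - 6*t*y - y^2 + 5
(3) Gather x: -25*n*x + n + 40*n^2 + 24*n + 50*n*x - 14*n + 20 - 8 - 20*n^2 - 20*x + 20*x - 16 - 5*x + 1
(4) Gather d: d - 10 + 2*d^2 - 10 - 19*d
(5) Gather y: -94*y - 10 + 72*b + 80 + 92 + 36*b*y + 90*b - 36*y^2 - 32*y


(1) = 64*d^3 - 112*d^2 - 40*d + n^2*(4*d - 1) + n*(-40*d^2 + 70*d - 15) + 16
(2) = 24*t - y^2 + y*(8 - 6*t) - 16
(3) = 20*n^2 + 11*n + x*(25*n - 5) - 3
(4) = 2*d^2 - 18*d - 20
(5) = 162*b - 36*y^2 + y*(36*b - 126) + 162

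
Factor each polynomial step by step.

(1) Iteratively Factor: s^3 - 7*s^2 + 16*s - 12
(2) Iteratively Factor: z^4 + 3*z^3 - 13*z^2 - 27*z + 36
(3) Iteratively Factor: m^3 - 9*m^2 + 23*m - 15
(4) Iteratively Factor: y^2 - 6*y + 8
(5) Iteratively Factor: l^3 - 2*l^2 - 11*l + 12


(1) = (s - 2)*(s^2 - 5*s + 6) = (s - 3)*(s - 2)*(s - 2)
(2) = (z - 3)*(z^3 + 6*z^2 + 5*z - 12) = (z - 3)*(z + 3)*(z^2 + 3*z - 4) = (z - 3)*(z - 1)*(z + 3)*(z + 4)
(3) = (m - 3)*(m^2 - 6*m + 5) = (m - 5)*(m - 3)*(m - 1)
(4) = (y - 2)*(y - 4)
(5) = (l - 4)*(l^2 + 2*l - 3) = (l - 4)*(l - 1)*(l + 3)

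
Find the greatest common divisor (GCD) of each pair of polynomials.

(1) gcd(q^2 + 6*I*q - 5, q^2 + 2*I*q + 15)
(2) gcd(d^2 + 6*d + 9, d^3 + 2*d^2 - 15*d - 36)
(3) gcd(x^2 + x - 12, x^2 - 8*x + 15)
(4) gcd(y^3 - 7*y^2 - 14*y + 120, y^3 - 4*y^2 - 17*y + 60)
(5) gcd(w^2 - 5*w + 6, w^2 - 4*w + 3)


(1) = q + 5*I
(2) = d^2 + 6*d + 9
(3) = gcd((x - 3)*(x + 4), (x - 5)*(x - 3)) = x - 3
(4) = y^2 - y - 20
(5) = gcd((w - 3)*(w - 2), (w - 3)*(w - 1)) = w - 3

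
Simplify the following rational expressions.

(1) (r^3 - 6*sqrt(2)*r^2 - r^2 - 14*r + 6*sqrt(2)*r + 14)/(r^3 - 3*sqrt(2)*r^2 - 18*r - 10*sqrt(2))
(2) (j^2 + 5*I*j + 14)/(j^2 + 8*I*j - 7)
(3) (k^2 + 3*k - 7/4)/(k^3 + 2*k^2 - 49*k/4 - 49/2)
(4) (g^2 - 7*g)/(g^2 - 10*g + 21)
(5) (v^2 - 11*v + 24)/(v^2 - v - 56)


(1) = (r^2 + r*(-7*sqrt(2) - 1) + 7*sqrt(2))/(r^2 - 4*sqrt(2)*r - 10)
(2) = (j - 2*I)/(j + I)
(3) = (2*k - 1)/(2*k^2 - 3*k - 14)
(4) = g/(g - 3)
(5) = (v - 3)/(v + 7)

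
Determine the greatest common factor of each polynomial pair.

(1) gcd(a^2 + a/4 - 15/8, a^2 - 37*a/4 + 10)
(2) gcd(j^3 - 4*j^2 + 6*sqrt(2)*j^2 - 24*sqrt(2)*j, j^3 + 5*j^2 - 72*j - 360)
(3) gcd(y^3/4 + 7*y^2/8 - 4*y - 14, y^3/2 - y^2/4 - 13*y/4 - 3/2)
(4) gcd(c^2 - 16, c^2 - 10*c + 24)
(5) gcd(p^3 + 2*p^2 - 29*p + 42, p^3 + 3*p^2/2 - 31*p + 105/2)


(1) = a - 5/4
(2) = gcd(j*(j - 4)*(j + 6*sqrt(2)), (j + 5)*(j - 6*sqrt(2))*(j + 6*sqrt(2))) = j + 6*sqrt(2)
(3) = gcd((y/4 + 1)*(y - 4)*(y + 7/2), (y/2 + 1)*(y - 3)*(y + 1/2)) = 1
(4) = c - 4
(5) = p^2 + 4*p - 21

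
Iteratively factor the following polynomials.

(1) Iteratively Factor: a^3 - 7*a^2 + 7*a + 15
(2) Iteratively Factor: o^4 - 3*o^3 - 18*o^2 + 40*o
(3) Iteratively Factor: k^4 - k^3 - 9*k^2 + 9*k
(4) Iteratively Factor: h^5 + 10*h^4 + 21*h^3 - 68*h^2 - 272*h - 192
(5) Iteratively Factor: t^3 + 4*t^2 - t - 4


(1) = (a - 5)*(a^2 - 2*a - 3) = (a - 5)*(a + 1)*(a - 3)
(2) = (o)*(o^3 - 3*o^2 - 18*o + 40) = o*(o - 5)*(o^2 + 2*o - 8) = o*(o - 5)*(o + 4)*(o - 2)
(3) = (k - 1)*(k^3 - 9*k) = (k - 3)*(k - 1)*(k^2 + 3*k) = (k - 3)*(k - 1)*(k + 3)*(k)
(4) = (h + 4)*(h^4 + 6*h^3 - 3*h^2 - 56*h - 48) = (h + 4)^2*(h^3 + 2*h^2 - 11*h - 12) = (h + 4)^3*(h^2 - 2*h - 3) = (h - 3)*(h + 4)^3*(h + 1)
(5) = (t - 1)*(t^2 + 5*t + 4) = (t - 1)*(t + 4)*(t + 1)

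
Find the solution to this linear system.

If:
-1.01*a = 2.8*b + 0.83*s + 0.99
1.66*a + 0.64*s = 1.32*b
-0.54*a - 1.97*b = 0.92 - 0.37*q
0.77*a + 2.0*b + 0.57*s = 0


Then:
a = 7.26
b = 1.62
q = 21.72
s = -15.50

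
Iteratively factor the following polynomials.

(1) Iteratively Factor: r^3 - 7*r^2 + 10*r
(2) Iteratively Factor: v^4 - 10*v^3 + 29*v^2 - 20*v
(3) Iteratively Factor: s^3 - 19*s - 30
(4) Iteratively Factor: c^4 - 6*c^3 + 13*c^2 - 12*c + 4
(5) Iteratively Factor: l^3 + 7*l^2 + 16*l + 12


(1) = (r - 5)*(r^2 - 2*r) = r*(r - 5)*(r - 2)
(2) = (v - 5)*(v^3 - 5*v^2 + 4*v) = (v - 5)*(v - 4)*(v^2 - v) = (v - 5)*(v - 4)*(v - 1)*(v)
(3) = (s + 3)*(s^2 - 3*s - 10) = (s - 5)*(s + 3)*(s + 2)
(4) = (c - 2)*(c^3 - 4*c^2 + 5*c - 2) = (c - 2)*(c - 1)*(c^2 - 3*c + 2) = (c - 2)^2*(c - 1)*(c - 1)
(5) = (l + 2)*(l^2 + 5*l + 6) = (l + 2)^2*(l + 3)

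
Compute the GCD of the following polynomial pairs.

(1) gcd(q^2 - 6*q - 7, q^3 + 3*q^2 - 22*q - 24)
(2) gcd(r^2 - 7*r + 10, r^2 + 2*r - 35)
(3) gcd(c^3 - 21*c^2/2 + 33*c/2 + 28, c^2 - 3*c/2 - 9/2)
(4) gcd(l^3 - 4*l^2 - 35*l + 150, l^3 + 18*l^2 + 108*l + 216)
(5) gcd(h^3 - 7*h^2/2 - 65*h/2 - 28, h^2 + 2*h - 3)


(1) = gcd((q - 7)*(q + 1), (q - 4)*(q + 1)*(q + 6)) = q + 1
(2) = r - 5
(3) = gcd((c - 8)*(c - 7/2)*(c + 1), (c - 3)*(c + 3/2)) = 1
(4) = gcd((l - 5)^2*(l + 6), (l + 6)^3) = l + 6
(5) = 1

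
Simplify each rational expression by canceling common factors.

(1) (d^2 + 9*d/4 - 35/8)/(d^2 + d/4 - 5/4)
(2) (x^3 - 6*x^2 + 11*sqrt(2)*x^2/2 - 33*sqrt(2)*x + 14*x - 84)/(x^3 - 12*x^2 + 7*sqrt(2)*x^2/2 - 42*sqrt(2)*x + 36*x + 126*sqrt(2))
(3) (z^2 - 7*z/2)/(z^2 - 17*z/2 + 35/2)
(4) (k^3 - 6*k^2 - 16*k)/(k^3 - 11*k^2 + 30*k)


(1) = (8*d^2 + 18*d - 35)/(8*d^2 + 2*d - 10)
(2) = (4*x + 8*sqrt(2))/(4*x - 24)
(3) = z/(z - 5)
(4) = (k^2 - 6*k - 16)/(k^2 - 11*k + 30)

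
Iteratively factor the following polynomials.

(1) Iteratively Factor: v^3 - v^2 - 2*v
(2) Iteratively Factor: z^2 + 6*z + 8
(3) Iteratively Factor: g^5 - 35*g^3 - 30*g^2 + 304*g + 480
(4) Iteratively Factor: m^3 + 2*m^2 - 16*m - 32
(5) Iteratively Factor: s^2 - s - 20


(1) = (v + 1)*(v^2 - 2*v) = (v - 2)*(v + 1)*(v)
(2) = (z + 4)*(z + 2)
(3) = (g + 4)*(g^4 - 4*g^3 - 19*g^2 + 46*g + 120) = (g + 3)*(g + 4)*(g^3 - 7*g^2 + 2*g + 40) = (g - 5)*(g + 3)*(g + 4)*(g^2 - 2*g - 8) = (g - 5)*(g - 4)*(g + 3)*(g + 4)*(g + 2)
(4) = (m + 2)*(m^2 - 16) = (m + 2)*(m + 4)*(m - 4)
(5) = (s + 4)*(s - 5)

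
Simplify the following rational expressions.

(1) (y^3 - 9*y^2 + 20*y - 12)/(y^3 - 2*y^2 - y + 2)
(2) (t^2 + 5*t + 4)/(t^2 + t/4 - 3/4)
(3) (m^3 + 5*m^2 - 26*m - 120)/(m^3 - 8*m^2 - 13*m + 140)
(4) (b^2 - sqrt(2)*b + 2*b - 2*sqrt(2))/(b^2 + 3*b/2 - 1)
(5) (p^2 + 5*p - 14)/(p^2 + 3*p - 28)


(1) = (y - 6)/(y + 1)
(2) = (4*t + 16)/(4*t - 3)
(3) = (m + 6)/(m - 7)
(4) = (2*b - 2*sqrt(2))/(2*b - 1)
(5) = (p - 2)/(p - 4)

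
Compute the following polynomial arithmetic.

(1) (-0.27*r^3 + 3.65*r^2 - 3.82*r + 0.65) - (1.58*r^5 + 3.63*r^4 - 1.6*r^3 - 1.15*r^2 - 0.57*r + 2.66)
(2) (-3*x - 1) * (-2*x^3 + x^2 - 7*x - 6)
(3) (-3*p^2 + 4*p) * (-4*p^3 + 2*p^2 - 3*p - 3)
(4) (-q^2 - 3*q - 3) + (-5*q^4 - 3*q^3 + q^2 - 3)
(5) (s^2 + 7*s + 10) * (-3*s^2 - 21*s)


(1) = -1.58*r^5 - 3.63*r^4 + 1.33*r^3 + 4.8*r^2 - 3.25*r - 2.01
(2) = 6*x^4 - x^3 + 20*x^2 + 25*x + 6
(3) = 12*p^5 - 22*p^4 + 17*p^3 - 3*p^2 - 12*p
(4) = -5*q^4 - 3*q^3 - 3*q - 6
(5) = -3*s^4 - 42*s^3 - 177*s^2 - 210*s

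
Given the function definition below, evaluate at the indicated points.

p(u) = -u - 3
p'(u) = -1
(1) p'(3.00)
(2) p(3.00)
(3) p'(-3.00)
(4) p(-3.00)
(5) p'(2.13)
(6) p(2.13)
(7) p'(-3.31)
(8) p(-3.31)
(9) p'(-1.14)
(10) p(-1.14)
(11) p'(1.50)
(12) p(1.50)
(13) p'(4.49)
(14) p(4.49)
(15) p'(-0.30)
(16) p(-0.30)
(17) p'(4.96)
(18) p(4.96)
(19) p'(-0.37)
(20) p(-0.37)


(1) = -1.00
(2) = -6.00
(3) = -1.00
(4) = 0.00
(5) = -1.00
(6) = -5.13
(7) = -1.00
(8) = 0.31
(9) = -1.00
(10) = -1.86
(11) = -1.00
(12) = -4.50
(13) = -1.00
(14) = -7.49
(15) = -1.00
(16) = -2.70
(17) = -1.00
(18) = -7.96
(19) = -1.00
(20) = -2.63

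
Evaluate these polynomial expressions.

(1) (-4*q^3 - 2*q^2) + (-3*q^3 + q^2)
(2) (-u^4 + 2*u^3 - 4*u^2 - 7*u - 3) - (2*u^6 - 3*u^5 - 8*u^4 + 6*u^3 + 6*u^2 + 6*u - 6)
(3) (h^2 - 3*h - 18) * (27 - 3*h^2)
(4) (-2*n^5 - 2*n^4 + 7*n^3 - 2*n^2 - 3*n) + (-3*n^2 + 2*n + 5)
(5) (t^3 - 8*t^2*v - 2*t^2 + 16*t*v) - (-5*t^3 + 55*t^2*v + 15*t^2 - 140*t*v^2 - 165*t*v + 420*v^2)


(1) = -7*q^3 - q^2
(2) = -2*u^6 + 3*u^5 + 7*u^4 - 4*u^3 - 10*u^2 - 13*u + 3
(3) = -3*h^4 + 9*h^3 + 81*h^2 - 81*h - 486
(4) = -2*n^5 - 2*n^4 + 7*n^3 - 5*n^2 - n + 5
(5) = 6*t^3 - 63*t^2*v - 17*t^2 + 140*t*v^2 + 181*t*v - 420*v^2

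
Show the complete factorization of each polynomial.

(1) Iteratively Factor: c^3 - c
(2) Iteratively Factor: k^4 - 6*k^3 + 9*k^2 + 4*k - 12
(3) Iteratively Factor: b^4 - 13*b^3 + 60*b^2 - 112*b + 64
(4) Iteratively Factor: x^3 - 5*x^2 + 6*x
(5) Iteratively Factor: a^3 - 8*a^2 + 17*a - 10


(1) = (c - 1)*(c^2 + c) = (c - 1)*(c + 1)*(c)
(2) = (k - 3)*(k^3 - 3*k^2 + 4) = (k - 3)*(k - 2)*(k^2 - k - 2) = (k - 3)*(k - 2)^2*(k + 1)
(3) = (b - 1)*(b^3 - 12*b^2 + 48*b - 64) = (b - 4)*(b - 1)*(b^2 - 8*b + 16) = (b - 4)^2*(b - 1)*(b - 4)
(4) = (x)*(x^2 - 5*x + 6) = x*(x - 3)*(x - 2)
(5) = (a - 5)*(a^2 - 3*a + 2) = (a - 5)*(a - 1)*(a - 2)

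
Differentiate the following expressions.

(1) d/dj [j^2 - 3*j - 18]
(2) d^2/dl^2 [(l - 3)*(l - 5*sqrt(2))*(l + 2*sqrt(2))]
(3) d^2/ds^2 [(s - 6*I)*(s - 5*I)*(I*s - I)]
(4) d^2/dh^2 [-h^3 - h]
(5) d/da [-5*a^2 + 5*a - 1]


(1) = 2*j - 3
(2) = 6*l - 6*sqrt(2) - 6
(3) = 6*I*s + 22 - 2*I
(4) = -6*h
(5) = 5 - 10*a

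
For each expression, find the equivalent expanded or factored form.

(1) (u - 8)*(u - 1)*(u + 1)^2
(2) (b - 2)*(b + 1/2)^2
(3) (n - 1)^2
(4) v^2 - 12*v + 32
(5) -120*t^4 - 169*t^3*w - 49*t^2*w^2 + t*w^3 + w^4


(1) = u^4 - 7*u^3 - 9*u^2 + 7*u + 8
(2) = b^3 - b^2 - 7*b/4 - 1/2
(3) = n^2 - 2*n + 1
(4) = (v - 8)*(v - 4)
(5) = (-8*t + w)*(t + w)*(3*t + w)*(5*t + w)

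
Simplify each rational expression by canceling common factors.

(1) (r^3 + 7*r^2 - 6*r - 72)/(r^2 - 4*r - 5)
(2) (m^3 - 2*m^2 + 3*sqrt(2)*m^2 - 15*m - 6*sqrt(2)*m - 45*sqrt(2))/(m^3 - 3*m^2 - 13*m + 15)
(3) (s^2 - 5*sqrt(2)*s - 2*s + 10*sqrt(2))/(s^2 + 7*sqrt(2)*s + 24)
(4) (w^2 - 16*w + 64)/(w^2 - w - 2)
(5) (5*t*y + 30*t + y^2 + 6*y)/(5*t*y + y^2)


(1) = (r^3 + 7*r^2 - 6*r - 72)/(r^2 - 4*r - 5)
(2) = (m + 3*sqrt(2))/(m - 1)
(3) = (s^2 + s*(-5*sqrt(2) - 2) + 10*sqrt(2))/(s^2 + 7*sqrt(2)*s + 24)
(4) = (w^2 - 16*w + 64)/(w^2 - w - 2)
(5) = (y + 6)/y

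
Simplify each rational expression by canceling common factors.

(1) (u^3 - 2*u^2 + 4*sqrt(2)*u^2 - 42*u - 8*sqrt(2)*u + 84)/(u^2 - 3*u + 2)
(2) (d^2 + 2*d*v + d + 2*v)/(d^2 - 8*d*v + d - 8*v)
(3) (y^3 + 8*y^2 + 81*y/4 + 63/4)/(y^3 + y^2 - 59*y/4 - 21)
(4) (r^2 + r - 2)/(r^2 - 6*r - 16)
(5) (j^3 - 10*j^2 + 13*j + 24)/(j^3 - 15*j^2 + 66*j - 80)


(1) = (u^2 + 4*sqrt(2)*u - 42)/(u - 1)
(2) = (-d - 2*v)/(-d + 8*v)
(3) = (y + 3)/(y - 4)
(4) = (r - 1)/(r - 8)
(5) = (j^2 - 2*j - 3)/(j^2 - 7*j + 10)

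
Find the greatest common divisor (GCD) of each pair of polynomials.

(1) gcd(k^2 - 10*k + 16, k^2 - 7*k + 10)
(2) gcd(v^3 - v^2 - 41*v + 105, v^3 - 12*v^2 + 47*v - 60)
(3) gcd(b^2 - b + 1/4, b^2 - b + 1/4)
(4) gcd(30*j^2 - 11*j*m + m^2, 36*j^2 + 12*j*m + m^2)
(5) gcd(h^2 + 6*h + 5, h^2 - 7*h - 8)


(1) = k - 2
(2) = gcd((v - 5)*(v - 3)*(v + 7), (v - 5)*(v - 4)*(v - 3)) = v^2 - 8*v + 15
(3) = gcd((b - 1/2)^2, (b - 1/2)^2) = b^2 - b + 1/4
(4) = 1
(5) = gcd((h + 1)*(h + 5), (h - 8)*(h + 1)) = h + 1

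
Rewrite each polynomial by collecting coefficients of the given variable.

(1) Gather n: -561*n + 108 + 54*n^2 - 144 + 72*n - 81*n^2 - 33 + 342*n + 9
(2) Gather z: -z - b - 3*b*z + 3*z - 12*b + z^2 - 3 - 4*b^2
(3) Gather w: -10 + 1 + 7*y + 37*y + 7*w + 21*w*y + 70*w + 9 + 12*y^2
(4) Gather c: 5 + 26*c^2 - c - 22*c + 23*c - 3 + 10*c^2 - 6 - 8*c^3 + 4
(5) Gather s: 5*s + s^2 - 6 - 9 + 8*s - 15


(1) = -27*n^2 - 147*n - 60
(2) = -4*b^2 - 13*b + z^2 + z*(2 - 3*b) - 3
(3) = w*(21*y + 77) + 12*y^2 + 44*y
(4) = -8*c^3 + 36*c^2
(5) = s^2 + 13*s - 30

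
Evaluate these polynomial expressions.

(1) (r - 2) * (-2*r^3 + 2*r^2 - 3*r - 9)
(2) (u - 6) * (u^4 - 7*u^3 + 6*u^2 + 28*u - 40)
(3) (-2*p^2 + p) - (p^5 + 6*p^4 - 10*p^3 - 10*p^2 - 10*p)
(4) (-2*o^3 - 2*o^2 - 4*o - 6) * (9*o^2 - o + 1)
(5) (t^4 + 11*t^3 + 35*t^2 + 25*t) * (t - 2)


(1) = -2*r^4 + 6*r^3 - 7*r^2 - 3*r + 18
(2) = u^5 - 13*u^4 + 48*u^3 - 8*u^2 - 208*u + 240
(3) = -p^5 - 6*p^4 + 10*p^3 + 8*p^2 + 11*p
(4) = -18*o^5 - 16*o^4 - 36*o^3 - 52*o^2 + 2*o - 6
(5) = t^5 + 9*t^4 + 13*t^3 - 45*t^2 - 50*t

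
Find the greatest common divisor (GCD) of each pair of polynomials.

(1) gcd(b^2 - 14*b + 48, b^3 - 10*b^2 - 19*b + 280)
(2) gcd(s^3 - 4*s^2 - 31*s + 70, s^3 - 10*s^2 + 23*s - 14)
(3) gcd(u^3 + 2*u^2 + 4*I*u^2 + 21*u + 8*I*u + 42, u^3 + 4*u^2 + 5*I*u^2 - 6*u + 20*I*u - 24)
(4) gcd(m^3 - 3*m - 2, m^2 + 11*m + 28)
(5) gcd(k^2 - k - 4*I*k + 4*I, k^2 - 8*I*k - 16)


(1) = b - 8
(2) = s^2 - 9*s + 14
(3) = gcd((u + 2)*(u - 3*I)*(u + 7*I), (u + 4)*(u + 2*I)*(u + 3*I)) = 1
(4) = 1
(5) = gcd((k - 1)*(k - 4*I), (k - 4*I)^2) = k - 4*I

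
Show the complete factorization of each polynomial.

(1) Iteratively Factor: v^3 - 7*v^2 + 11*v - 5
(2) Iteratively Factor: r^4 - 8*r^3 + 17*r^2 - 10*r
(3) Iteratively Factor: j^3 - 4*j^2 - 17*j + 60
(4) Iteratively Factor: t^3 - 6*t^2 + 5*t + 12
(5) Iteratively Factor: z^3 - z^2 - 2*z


(1) = (v - 1)*(v^2 - 6*v + 5) = (v - 5)*(v - 1)*(v - 1)
(2) = (r - 5)*(r^3 - 3*r^2 + 2*r) = (r - 5)*(r - 1)*(r^2 - 2*r) = r*(r - 5)*(r - 1)*(r - 2)
(3) = (j - 5)*(j^2 + j - 12) = (j - 5)*(j - 3)*(j + 4)
(4) = (t + 1)*(t^2 - 7*t + 12) = (t - 4)*(t + 1)*(t - 3)
(5) = (z + 1)*(z^2 - 2*z) = z*(z + 1)*(z - 2)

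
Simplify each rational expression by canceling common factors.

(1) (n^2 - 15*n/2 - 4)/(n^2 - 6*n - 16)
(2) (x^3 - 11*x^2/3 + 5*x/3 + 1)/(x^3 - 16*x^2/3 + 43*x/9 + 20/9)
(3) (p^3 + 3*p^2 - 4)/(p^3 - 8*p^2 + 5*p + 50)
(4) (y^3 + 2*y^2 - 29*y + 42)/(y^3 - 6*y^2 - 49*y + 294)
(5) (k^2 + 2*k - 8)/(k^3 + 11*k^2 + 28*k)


(1) = (2*n + 1)/(2*n + 4)
(2) = (3*x^2 - 12*x + 9)/(3*x^2 - 17*x + 20)
(3) = (p^2 + p - 2)/(p^2 - 10*p + 25)
(4) = (y^2 - 5*y + 6)/(y^2 - 13*y + 42)
(5) = (k - 2)/(k^2 + 7*k)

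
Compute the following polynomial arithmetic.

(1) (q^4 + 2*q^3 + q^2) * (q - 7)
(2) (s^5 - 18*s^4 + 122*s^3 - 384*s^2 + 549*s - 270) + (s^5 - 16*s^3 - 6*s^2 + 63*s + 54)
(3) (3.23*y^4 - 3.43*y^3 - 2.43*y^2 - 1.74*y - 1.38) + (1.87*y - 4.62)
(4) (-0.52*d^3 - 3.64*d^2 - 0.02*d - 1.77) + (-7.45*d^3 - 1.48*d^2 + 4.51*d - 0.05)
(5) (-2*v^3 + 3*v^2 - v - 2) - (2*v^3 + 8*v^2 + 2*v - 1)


(1) = q^5 - 5*q^4 - 13*q^3 - 7*q^2
(2) = 2*s^5 - 18*s^4 + 106*s^3 - 390*s^2 + 612*s - 216
(3) = 3.23*y^4 - 3.43*y^3 - 2.43*y^2 + 0.13*y - 6.0
(4) = -7.97*d^3 - 5.12*d^2 + 4.49*d - 1.82
(5) = -4*v^3 - 5*v^2 - 3*v - 1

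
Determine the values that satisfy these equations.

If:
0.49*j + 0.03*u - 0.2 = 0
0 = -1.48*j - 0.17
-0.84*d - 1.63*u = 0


Then:
d = -16.58
j = -0.11
u = 8.54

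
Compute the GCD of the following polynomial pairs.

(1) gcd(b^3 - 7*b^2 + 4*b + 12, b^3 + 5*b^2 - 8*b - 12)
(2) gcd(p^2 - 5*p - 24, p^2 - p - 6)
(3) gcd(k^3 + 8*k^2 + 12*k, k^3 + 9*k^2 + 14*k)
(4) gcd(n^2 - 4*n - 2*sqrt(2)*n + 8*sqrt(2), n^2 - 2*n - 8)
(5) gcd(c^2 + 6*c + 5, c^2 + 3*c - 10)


(1) = b^2 - b - 2
(2) = gcd((p - 8)*(p + 3), (p - 3)*(p + 2)) = 1
(3) = k^2 + 2*k
(4) = gcd((n - 4)*(n - 2*sqrt(2)), (n - 4)*(n + 2)) = n - 4
(5) = c + 5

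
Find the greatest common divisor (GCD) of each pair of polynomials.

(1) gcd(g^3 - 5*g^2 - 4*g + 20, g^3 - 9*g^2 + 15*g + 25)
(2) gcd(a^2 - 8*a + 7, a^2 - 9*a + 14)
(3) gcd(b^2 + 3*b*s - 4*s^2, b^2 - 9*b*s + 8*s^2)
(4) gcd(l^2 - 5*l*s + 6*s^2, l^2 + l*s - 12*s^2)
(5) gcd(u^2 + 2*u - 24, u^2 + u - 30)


(1) = g - 5
(2) = a - 7
(3) = gcd((b - s)*(b + 4*s), (b - 8*s)*(b - s)) = -b + s
(4) = gcd((l - 3*s)*(l - 2*s), (l - 3*s)*(l + 4*s)) = -l + 3*s
(5) = u + 6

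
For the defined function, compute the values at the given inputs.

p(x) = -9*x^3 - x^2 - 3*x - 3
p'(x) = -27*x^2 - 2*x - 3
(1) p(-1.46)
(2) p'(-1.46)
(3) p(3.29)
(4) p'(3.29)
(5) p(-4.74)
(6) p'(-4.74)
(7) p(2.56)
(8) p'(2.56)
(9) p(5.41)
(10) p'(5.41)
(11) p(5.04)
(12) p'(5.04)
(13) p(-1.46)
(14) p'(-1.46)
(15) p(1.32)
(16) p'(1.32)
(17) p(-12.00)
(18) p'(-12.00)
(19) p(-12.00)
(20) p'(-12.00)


(1) = 27.26
(2) = -57.63
(3) = -344.20
(4) = -301.83
(5) = 947.22
(6) = -600.15
(7) = -168.23
(8) = -185.07
(9) = -1473.56
(10) = -804.06
(11) = -1195.74
(12) = -698.92
(13) = 27.26
(14) = -57.63
(15) = -29.40
(16) = -52.68
(17) = 15441.00
(18) = -3867.00
(19) = 15441.00
(20) = -3867.00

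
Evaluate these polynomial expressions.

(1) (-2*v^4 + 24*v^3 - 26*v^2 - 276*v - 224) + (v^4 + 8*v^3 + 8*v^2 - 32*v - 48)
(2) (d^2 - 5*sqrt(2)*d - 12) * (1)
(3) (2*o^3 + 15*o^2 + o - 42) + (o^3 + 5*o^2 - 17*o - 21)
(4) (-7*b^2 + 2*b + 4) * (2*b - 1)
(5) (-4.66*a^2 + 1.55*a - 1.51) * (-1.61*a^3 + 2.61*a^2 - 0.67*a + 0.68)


(1) = -v^4 + 32*v^3 - 18*v^2 - 308*v - 272
(2) = d^2 - 5*sqrt(2)*d - 12
(3) = 3*o^3 + 20*o^2 - 16*o - 63
(4) = -14*b^3 + 11*b^2 + 6*b - 4
(5) = 7.5026*a^5 - 14.6581*a^4 + 9.5988*a^3 - 8.1484*a^2 + 2.0657*a - 1.0268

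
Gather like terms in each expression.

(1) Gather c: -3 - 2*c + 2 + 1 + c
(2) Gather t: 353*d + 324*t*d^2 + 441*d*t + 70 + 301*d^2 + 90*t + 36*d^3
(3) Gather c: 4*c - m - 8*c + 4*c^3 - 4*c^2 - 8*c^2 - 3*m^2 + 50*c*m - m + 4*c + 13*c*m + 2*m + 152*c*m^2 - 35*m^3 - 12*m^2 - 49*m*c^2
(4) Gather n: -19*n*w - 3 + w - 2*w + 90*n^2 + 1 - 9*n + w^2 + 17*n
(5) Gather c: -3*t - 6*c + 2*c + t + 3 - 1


(1) = -c
(2) = 36*d^3 + 301*d^2 + 353*d + t*(324*d^2 + 441*d + 90) + 70
(3) = 4*c^3 + c^2*(-49*m - 12) + c*(152*m^2 + 63*m) - 35*m^3 - 15*m^2
(4) = 90*n^2 + n*(8 - 19*w) + w^2 - w - 2
(5) = -4*c - 2*t + 2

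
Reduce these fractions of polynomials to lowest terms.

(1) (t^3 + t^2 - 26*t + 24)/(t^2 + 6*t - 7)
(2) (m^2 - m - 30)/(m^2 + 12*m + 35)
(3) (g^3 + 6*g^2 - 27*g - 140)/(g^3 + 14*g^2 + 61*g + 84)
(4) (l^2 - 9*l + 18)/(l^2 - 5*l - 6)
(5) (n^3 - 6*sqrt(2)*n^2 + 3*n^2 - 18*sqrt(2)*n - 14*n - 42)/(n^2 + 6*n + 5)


(1) = (t^2 + 2*t - 24)/(t + 7)
(2) = (m - 6)/(m + 7)
(3) = (g - 5)/(g + 3)
(4) = (l - 3)/(l + 1)
(5) = (n^3 + n^2*(3 - 6*sqrt(2)) + n*(-18*sqrt(2) - 14) - 42)/(n^2 + 6*n + 5)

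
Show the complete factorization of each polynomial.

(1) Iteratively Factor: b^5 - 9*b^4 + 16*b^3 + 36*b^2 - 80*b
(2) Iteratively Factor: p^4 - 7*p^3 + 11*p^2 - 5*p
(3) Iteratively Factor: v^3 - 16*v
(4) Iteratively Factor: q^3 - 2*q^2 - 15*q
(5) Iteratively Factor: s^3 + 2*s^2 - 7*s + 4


(1) = (b)*(b^4 - 9*b^3 + 16*b^2 + 36*b - 80) = b*(b - 4)*(b^3 - 5*b^2 - 4*b + 20) = b*(b - 5)*(b - 4)*(b^2 - 4) = b*(b - 5)*(b - 4)*(b + 2)*(b - 2)
(2) = (p - 1)*(p^3 - 6*p^2 + 5*p) = (p - 1)^2*(p^2 - 5*p) = (p - 5)*(p - 1)^2*(p)
(3) = (v - 4)*(v^2 + 4*v) = v*(v - 4)*(v + 4)
(4) = (q)*(q^2 - 2*q - 15) = q*(q - 5)*(q + 3)
(5) = (s - 1)*(s^2 + 3*s - 4) = (s - 1)^2*(s + 4)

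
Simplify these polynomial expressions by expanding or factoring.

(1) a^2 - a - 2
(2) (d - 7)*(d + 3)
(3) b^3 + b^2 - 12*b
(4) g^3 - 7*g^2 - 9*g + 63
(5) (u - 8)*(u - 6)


(1) = (a - 2)*(a + 1)
(2) = d^2 - 4*d - 21
(3) = b*(b - 3)*(b + 4)
(4) = (g - 7)*(g - 3)*(g + 3)
(5) = u^2 - 14*u + 48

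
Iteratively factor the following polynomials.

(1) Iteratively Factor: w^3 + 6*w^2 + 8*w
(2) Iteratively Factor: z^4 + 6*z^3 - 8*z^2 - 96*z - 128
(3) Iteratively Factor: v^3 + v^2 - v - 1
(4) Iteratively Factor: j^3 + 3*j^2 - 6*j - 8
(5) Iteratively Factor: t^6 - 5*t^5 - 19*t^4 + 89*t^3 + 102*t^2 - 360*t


(1) = (w)*(w^2 + 6*w + 8) = w*(w + 4)*(w + 2)
(2) = (z + 2)*(z^3 + 4*z^2 - 16*z - 64) = (z + 2)*(z + 4)*(z^2 - 16) = (z - 4)*(z + 2)*(z + 4)*(z + 4)
(3) = (v + 1)*(v^2 - 1) = (v + 1)^2*(v - 1)
(4) = (j + 1)*(j^2 + 2*j - 8) = (j - 2)*(j + 1)*(j + 4)
(5) = (t + 3)*(t^5 - 8*t^4 + 5*t^3 + 74*t^2 - 120*t) = (t - 4)*(t + 3)*(t^4 - 4*t^3 - 11*t^2 + 30*t) = t*(t - 4)*(t + 3)*(t^3 - 4*t^2 - 11*t + 30) = t*(t - 5)*(t - 4)*(t + 3)*(t^2 + t - 6) = t*(t - 5)*(t - 4)*(t - 2)*(t + 3)*(t + 3)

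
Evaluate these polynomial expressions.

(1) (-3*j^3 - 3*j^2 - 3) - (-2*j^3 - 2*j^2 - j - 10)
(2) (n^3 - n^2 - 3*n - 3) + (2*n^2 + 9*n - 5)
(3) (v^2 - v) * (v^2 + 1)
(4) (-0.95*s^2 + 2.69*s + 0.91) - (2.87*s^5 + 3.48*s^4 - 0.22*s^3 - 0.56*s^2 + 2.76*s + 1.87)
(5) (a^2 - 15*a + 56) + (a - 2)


(1) = -j^3 - j^2 + j + 7
(2) = n^3 + n^2 + 6*n - 8
(3) = v^4 - v^3 + v^2 - v
(4) = -2.87*s^5 - 3.48*s^4 + 0.22*s^3 - 0.39*s^2 - 0.07*s - 0.96
(5) = a^2 - 14*a + 54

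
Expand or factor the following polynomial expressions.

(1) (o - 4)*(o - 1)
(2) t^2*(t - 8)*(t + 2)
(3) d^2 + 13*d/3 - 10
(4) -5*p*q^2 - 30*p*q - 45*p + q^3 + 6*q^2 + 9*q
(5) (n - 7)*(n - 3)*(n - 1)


(1) = o^2 - 5*o + 4
(2) = t^4 - 6*t^3 - 16*t^2
(3) = (d - 5/3)*(d + 6)
(4) = (-5*p + q)*(q + 3)^2
(5) = n^3 - 11*n^2 + 31*n - 21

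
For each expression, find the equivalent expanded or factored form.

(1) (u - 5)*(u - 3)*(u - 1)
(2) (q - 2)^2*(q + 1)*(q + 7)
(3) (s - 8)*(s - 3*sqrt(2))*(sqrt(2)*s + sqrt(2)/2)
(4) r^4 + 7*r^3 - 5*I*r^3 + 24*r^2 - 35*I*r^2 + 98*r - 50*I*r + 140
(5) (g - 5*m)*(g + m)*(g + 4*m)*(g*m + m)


(1) = u^3 - 9*u^2 + 23*u - 15
(2) = q^4 + 4*q^3 - 21*q^2 + 4*q + 28
(3) = sqrt(2)*s^3 - 15*sqrt(2)*s^2/2 - 6*s^2 - 4*sqrt(2)*s + 45*s + 24
(4) = (r + 2)*(r + 5)*(r - 7*I)*(r + 2*I)
(5) = g^4*m + g^3*m - 21*g^2*m^3 - 20*g*m^4 - 21*g*m^3 - 20*m^4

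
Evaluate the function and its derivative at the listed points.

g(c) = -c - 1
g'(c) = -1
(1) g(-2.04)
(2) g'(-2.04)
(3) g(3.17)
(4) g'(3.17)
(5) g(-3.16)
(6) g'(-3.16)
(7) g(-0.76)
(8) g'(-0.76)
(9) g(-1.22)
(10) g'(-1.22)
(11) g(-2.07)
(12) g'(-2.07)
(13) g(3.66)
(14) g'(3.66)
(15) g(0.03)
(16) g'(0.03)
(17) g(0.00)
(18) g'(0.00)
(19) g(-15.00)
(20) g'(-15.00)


(1) = 1.04
(2) = -1.00
(3) = -4.17
(4) = -1.00
(5) = 2.16
(6) = -1.00
(7) = -0.24
(8) = -1.00
(9) = 0.22
(10) = -1.00
(11) = 1.07
(12) = -1.00
(13) = -4.66
(14) = -1.00
(15) = -1.03
(16) = -1.00
(17) = -1.00
(18) = -1.00
(19) = 14.00
(20) = -1.00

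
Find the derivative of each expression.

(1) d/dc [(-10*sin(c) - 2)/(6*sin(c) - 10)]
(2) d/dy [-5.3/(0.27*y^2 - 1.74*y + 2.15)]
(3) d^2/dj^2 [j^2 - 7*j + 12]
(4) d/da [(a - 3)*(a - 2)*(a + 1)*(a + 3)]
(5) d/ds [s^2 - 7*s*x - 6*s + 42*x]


(1) = 28*cos(c)/(3*sin(c) - 5)^2
(2) = (2.862*y - 9.222)/(0.27*y^2 - 1.74*y + 2.15)^2
(3) = 2
(4) = 4*a^3 - 3*a^2 - 22*a + 9
(5) = 2*s - 7*x - 6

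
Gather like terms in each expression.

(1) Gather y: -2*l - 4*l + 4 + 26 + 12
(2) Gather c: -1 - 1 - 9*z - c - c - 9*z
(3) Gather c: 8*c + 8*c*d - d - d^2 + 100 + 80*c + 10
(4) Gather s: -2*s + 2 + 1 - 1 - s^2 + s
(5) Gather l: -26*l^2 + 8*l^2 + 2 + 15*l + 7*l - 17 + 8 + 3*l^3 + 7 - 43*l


(1) = 42 - 6*l
(2) = -2*c - 18*z - 2
(3) = c*(8*d + 88) - d^2 - d + 110
(4) = -s^2 - s + 2
(5) = 3*l^3 - 18*l^2 - 21*l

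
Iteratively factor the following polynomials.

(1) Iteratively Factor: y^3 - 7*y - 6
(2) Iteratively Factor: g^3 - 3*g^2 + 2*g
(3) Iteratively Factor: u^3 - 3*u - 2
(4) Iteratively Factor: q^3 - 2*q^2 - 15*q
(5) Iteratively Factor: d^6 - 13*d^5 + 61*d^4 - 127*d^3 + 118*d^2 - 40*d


(1) = (y + 2)*(y^2 - 2*y - 3) = (y + 1)*(y + 2)*(y - 3)
(2) = (g - 2)*(g^2 - g) = (g - 2)*(g - 1)*(g)
(3) = (u + 1)*(u^2 - u - 2) = (u + 1)^2*(u - 2)
(4) = (q - 5)*(q^2 + 3*q) = q*(q - 5)*(q + 3)
(5) = (d - 5)*(d^5 - 8*d^4 + 21*d^3 - 22*d^2 + 8*d) = (d - 5)*(d - 2)*(d^4 - 6*d^3 + 9*d^2 - 4*d) = d*(d - 5)*(d - 2)*(d^3 - 6*d^2 + 9*d - 4) = d*(d - 5)*(d - 2)*(d - 1)*(d^2 - 5*d + 4) = d*(d - 5)*(d - 4)*(d - 2)*(d - 1)*(d - 1)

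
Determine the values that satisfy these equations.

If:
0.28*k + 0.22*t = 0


Then:
k = -0.785714285714286*t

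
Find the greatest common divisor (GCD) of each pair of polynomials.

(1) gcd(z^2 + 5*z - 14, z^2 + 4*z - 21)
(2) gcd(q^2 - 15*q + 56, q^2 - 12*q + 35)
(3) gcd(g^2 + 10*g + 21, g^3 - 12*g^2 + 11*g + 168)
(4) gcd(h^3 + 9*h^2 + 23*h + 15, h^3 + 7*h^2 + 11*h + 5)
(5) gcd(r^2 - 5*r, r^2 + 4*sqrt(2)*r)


(1) = gcd((z - 2)*(z + 7), (z - 3)*(z + 7)) = z + 7
(2) = q - 7
(3) = gcd((g + 3)*(g + 7), (g - 8)*(g - 7)*(g + 3)) = g + 3
(4) = gcd((h + 1)*(h + 3)*(h + 5), (h + 1)^2*(h + 5)) = h^2 + 6*h + 5
(5) = r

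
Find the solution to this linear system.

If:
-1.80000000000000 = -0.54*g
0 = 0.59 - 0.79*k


Then:
g = 3.33
k = 0.75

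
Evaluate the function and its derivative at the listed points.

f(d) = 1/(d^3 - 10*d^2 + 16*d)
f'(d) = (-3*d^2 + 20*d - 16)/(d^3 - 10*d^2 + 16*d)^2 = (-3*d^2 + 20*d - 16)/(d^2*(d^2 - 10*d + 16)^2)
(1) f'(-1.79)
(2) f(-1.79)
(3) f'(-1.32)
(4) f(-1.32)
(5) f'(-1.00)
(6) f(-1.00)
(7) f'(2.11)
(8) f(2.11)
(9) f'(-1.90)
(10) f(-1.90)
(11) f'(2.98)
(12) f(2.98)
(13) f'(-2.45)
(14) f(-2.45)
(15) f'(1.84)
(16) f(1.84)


(1) = -0.01
(2) = -0.02
(3) = -0.03
(4) = -0.02
(5) = -0.05
(6) = -0.04
(7) = 6.87
(8) = -0.73
(9) = -0.01
(10) = -0.01
(11) = 0.08
(12) = -0.07
(13) = -0.01
(14) = -0.01
(15) = 3.24
(16) = 0.55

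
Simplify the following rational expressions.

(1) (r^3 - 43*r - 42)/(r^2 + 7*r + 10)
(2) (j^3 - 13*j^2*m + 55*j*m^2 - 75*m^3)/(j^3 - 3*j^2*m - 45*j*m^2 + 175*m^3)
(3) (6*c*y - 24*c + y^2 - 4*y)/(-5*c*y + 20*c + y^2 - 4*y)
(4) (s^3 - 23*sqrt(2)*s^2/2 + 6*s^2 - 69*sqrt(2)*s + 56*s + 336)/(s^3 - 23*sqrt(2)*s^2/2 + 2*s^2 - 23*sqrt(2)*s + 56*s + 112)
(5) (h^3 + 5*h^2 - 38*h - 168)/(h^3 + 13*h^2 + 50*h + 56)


(1) = (r^3 - 43*r - 42)/(r^2 + 7*r + 10)
(2) = (j - 3*m)/(j + 7*m)
(3) = (6*c + y)/(-5*c + y)
(4) = (4*s + 24)/(4*s + 8)
(5) = (h - 6)/(h + 2)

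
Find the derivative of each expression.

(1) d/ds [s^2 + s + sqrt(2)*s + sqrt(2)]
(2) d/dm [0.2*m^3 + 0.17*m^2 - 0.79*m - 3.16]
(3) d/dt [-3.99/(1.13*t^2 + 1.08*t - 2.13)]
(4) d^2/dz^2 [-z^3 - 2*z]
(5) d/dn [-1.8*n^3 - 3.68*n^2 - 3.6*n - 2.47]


(1) = 2*s + 1 + sqrt(2)
(2) = 0.6*m^2 + 0.34*m - 0.79
(3) = (9.0174*t + 4.3092)/(1.13*t^2 + 1.08*t - 2.13)^2
(4) = -6*z
(5) = -5.4*n^2 - 7.36*n - 3.6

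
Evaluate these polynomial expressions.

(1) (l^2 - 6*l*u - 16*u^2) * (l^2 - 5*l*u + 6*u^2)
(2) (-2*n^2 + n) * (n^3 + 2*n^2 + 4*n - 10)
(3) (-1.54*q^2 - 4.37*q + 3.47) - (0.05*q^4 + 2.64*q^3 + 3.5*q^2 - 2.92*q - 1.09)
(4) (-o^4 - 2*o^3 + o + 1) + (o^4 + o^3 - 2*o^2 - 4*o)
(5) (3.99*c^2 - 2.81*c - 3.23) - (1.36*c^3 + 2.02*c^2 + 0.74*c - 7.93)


(1) = l^4 - 11*l^3*u + 20*l^2*u^2 + 44*l*u^3 - 96*u^4
(2) = -2*n^5 - 3*n^4 - 6*n^3 + 24*n^2 - 10*n
(3) = -0.05*q^4 - 2.64*q^3 - 5.04*q^2 - 1.45*q + 4.56
(4) = -o^3 - 2*o^2 - 3*o + 1
(5) = -1.36*c^3 + 1.97*c^2 - 3.55*c + 4.7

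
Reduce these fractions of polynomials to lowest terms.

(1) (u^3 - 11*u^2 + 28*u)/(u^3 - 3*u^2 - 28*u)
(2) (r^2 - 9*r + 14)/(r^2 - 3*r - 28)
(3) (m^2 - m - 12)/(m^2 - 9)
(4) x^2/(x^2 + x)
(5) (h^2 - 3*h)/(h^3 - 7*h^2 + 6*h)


(1) = (u - 4)/(u + 4)
(2) = (r - 2)/(r + 4)
(3) = (m - 4)/(m - 3)
(4) = x/(x + 1)
(5) = (h - 3)/(h^2 - 7*h + 6)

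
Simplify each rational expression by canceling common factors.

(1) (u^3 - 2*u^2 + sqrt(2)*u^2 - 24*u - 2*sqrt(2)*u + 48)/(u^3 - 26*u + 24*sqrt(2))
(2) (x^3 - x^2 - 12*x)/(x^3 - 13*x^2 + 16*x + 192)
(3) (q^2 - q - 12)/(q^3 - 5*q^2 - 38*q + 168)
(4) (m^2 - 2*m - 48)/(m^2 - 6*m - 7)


(1) = (u - 2)/(u - sqrt(2))
(2) = (x^2 - 4*x)/(x^2 - 16*x + 64)
(3) = (q + 3)/(q^2 - q - 42)
(4) = (m^2 - 2*m - 48)/(m^2 - 6*m - 7)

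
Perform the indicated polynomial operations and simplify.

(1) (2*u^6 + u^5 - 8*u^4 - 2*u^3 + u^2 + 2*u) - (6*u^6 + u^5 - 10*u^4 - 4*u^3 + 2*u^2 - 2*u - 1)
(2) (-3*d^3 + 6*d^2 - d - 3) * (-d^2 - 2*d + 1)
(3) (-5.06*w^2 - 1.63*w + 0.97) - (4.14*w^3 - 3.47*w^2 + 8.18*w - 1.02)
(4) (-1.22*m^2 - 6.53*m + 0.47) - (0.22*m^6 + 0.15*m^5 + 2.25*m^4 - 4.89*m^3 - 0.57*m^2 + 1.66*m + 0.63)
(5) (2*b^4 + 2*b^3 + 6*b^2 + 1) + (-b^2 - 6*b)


(1) = -4*u^6 + 2*u^4 + 2*u^3 - u^2 + 4*u + 1
(2) = 3*d^5 - 14*d^3 + 11*d^2 + 5*d - 3
(3) = -4.14*w^3 - 1.59*w^2 - 9.81*w + 1.99
(4) = -0.22*m^6 - 0.15*m^5 - 2.25*m^4 + 4.89*m^3 - 0.65*m^2 - 8.19*m - 0.16
(5) = 2*b^4 + 2*b^3 + 5*b^2 - 6*b + 1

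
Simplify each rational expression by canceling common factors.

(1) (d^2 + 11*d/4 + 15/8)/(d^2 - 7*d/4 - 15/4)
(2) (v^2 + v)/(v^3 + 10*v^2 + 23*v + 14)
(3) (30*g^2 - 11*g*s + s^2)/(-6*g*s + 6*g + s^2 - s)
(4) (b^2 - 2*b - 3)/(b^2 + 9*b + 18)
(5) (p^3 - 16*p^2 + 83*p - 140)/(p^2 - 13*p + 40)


(1) = (2*d + 3)/(2*d - 6)
(2) = v/(v^2 + 9*v + 14)
(3) = (-5*g + s)/(s - 1)
(4) = (b^2 - 2*b - 3)/(b^2 + 9*b + 18)
(5) = (p^2 - 11*p + 28)/(p - 8)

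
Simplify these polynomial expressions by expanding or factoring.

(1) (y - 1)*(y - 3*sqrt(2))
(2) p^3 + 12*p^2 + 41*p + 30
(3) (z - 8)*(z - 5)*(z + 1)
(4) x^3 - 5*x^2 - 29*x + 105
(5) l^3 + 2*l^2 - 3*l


(1) = y^2 - 3*sqrt(2)*y - y + 3*sqrt(2)
(2) = (p + 1)*(p + 5)*(p + 6)
(3) = z^3 - 12*z^2 + 27*z + 40
(4) = (x - 7)*(x - 3)*(x + 5)
(5) = l*(l - 1)*(l + 3)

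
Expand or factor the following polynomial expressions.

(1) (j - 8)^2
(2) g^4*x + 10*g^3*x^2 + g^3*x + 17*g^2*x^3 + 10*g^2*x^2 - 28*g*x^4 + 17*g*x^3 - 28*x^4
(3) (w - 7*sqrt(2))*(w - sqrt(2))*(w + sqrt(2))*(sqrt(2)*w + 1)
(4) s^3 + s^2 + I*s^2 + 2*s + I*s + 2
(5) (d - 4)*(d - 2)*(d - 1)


(1) = j^2 - 16*j + 64
(2) = (g - x)*(g + 4*x)*(g + 7*x)*(g*x + x)
(3) = sqrt(2)*w^4 - 13*w^3 - 9*sqrt(2)*w^2 + 26*w + 14*sqrt(2)
(4) = (s + 1)*(s - I)*(s + 2*I)
(5) = d^3 - 7*d^2 + 14*d - 8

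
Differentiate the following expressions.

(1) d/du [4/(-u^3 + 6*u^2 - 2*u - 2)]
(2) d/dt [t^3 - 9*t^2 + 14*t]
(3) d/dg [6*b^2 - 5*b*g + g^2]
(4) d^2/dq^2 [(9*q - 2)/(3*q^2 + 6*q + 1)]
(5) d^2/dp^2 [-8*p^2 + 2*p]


(1) = 4*(3*u^2 - 12*u + 2)/(u^3 - 6*u^2 + 2*u + 2)^2
(2) = 3*t^2 - 18*t + 14
(3) = -5*b + 2*g
(4) = 6*(12*(q + 1)^2*(9*q - 2) - (27*q + 16)*(3*q^2 + 6*q + 1))/(3*q^2 + 6*q + 1)^3
(5) = -16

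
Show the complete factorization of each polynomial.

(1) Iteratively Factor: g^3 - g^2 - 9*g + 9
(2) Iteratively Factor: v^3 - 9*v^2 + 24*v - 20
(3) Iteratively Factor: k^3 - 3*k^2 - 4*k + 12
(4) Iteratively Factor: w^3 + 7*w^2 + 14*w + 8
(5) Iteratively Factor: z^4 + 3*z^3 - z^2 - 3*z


(1) = (g - 1)*(g^2 - 9) = (g - 1)*(g + 3)*(g - 3)
(2) = (v - 2)*(v^2 - 7*v + 10) = (v - 2)^2*(v - 5)
(3) = (k - 3)*(k^2 - 4) = (k - 3)*(k + 2)*(k - 2)
(4) = (w + 2)*(w^2 + 5*w + 4) = (w + 1)*(w + 2)*(w + 4)
(5) = (z + 1)*(z^3 + 2*z^2 - 3*z) = (z - 1)*(z + 1)*(z^2 + 3*z) = (z - 1)*(z + 1)*(z + 3)*(z)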